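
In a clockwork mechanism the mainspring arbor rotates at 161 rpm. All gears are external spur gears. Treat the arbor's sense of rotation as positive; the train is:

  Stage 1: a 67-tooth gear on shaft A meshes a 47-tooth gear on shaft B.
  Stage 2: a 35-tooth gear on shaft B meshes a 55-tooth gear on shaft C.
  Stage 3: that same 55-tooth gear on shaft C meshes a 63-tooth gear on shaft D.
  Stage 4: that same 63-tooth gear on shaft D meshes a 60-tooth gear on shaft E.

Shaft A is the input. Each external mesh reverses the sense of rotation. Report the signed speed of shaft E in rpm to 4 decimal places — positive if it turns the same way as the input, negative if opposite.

Stage 1 [67T→47T]: ω = 161.0000×67/47 = 229.5106 rpm, dir flips to −; running = −229.5106
Stage 2 [35T→55T]: ω = 229.5106×35/55 = 146.0522 rpm, dir flips to +; running = +146.0522
Stage 3 [55T→63T]: ω = 146.0522×55/63 = 127.5059 rpm, dir flips to −; running = −127.5059
Stage 4 [63T→60T]: ω = 127.5059×63/60 = 133.8812 rpm, dir flips to +; running = +133.8812

+133.8812 rpm (same as input, |ω| = 133.8812 rpm)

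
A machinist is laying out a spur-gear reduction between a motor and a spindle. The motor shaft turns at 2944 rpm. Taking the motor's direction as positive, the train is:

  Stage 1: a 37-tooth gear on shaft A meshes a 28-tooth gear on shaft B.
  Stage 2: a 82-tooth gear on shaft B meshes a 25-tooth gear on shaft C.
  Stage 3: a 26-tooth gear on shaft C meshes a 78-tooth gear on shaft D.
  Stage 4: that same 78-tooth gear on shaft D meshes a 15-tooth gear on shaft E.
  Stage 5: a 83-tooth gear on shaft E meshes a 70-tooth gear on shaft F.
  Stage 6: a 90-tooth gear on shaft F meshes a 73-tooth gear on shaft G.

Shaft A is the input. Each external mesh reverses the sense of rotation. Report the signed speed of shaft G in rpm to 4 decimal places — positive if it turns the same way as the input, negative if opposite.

+32332.3397 rpm (same as input, |ω| = 32332.3397 rpm)

Stage 1 [37T→28T]: ω = 2944.0000×37/28 = 3890.2857 rpm, dir flips to −; running = −3890.2857
Stage 2 [82T→25T]: ω = 3890.2857×82/25 = 12760.1371 rpm, dir flips to +; running = +12760.1371
Stage 3 [26T→78T]: ω = 12760.1371×26/78 = 4253.3790 rpm, dir flips to −; running = −4253.3790
Stage 4 [78T→15T]: ω = 4253.3790×78/15 = 22117.5710 rpm, dir flips to +; running = +22117.5710
Stage 5 [83T→70T]: ω = 22117.5710×83/70 = 26225.1200 rpm, dir flips to −; running = −26225.1200
Stage 6 [90T→73T]: ω = 26225.1200×90/73 = 32332.3397 rpm, dir flips to +; running = +32332.3397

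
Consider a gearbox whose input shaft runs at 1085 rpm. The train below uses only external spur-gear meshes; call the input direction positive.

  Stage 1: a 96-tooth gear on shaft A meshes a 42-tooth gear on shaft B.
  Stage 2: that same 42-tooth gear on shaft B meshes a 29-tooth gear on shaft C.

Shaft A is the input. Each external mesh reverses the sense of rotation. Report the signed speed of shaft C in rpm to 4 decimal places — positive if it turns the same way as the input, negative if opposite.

Stage 1 [96T→42T]: ω = 1085.0000×96/42 = 2480.0000 rpm, dir flips to −; running = −2480.0000
Stage 2 [42T→29T]: ω = 2480.0000×42/29 = 3591.7241 rpm, dir flips to +; running = +3591.7241

+3591.7241 rpm (same as input, |ω| = 3591.7241 rpm)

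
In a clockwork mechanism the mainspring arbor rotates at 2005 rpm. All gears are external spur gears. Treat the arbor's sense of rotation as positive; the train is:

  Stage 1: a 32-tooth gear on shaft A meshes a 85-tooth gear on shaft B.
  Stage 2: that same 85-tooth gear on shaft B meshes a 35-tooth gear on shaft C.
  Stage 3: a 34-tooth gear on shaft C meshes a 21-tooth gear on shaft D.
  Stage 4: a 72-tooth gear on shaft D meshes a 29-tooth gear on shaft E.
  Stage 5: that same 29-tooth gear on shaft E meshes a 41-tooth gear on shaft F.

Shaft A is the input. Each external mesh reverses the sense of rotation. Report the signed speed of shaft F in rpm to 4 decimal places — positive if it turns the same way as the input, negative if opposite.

Stage 1 [32T→85T]: ω = 2005.0000×32/85 = 754.8235 rpm, dir flips to −; running = −754.8235
Stage 2 [85T→35T]: ω = 754.8235×85/35 = 1833.1429 rpm, dir flips to +; running = +1833.1429
Stage 3 [34T→21T]: ω = 1833.1429×34/21 = 2967.9456 rpm, dir flips to −; running = −2967.9456
Stage 4 [72T→29T]: ω = 2967.9456×72/29 = 7368.6925 rpm, dir flips to +; running = +7368.6925
Stage 5 [29T→41T]: ω = 7368.6925×29/41 = 5212.0020 rpm, dir flips to −; running = −5212.0020

-5212.0020 rpm (opposite to input, |ω| = 5212.0020 rpm)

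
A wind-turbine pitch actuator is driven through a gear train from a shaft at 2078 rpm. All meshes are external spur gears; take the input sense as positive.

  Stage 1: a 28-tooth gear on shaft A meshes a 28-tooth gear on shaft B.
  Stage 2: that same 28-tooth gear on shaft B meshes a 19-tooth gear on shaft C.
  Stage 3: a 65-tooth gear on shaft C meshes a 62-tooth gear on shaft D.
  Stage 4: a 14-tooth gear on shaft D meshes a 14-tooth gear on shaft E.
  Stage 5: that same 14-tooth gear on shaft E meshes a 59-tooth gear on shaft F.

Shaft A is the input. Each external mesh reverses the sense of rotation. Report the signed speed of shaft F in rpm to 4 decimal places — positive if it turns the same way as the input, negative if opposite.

Stage 1 [28T→28T]: ω = 2078.0000×28/28 = 2078.0000 rpm, dir flips to −; running = −2078.0000
Stage 2 [28T→19T]: ω = 2078.0000×28/19 = 3062.3158 rpm, dir flips to +; running = +3062.3158
Stage 3 [65T→62T]: ω = 3062.3158×65/62 = 3210.4924 rpm, dir flips to −; running = −3210.4924
Stage 4 [14T→14T]: ω = 3210.4924×14/14 = 3210.4924 rpm, dir flips to +; running = +3210.4924
Stage 5 [14T→59T]: ω = 3210.4924×14/59 = 761.8117 rpm, dir flips to −; running = −761.8117

-761.8117 rpm (opposite to input, |ω| = 761.8117 rpm)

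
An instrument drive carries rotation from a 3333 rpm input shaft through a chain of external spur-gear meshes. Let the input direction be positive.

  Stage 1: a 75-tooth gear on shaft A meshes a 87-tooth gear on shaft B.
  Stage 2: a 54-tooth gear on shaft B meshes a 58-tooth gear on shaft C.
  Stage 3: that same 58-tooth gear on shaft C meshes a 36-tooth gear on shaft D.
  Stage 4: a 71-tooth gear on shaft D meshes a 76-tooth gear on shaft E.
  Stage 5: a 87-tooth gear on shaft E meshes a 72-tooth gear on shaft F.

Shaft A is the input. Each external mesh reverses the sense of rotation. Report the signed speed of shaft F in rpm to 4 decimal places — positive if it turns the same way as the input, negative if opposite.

Stage 1 [75T→87T]: ω = 3333.0000×75/87 = 2873.2759 rpm, dir flips to −; running = −2873.2759
Stage 2 [54T→58T]: ω = 2873.2759×54/58 = 2675.1189 rpm, dir flips to +; running = +2675.1189
Stage 3 [58T→36T]: ω = 2675.1189×58/36 = 4309.9138 rpm, dir flips to −; running = −4309.9138
Stage 4 [71T→76T]: ω = 4309.9138×71/76 = 4026.3668 rpm, dir flips to +; running = +4026.3668
Stage 5 [87T→72T]: ω = 4026.3668×87/72 = 4865.1933 rpm, dir flips to −; running = −4865.1933

-4865.1933 rpm (opposite to input, |ω| = 4865.1933 rpm)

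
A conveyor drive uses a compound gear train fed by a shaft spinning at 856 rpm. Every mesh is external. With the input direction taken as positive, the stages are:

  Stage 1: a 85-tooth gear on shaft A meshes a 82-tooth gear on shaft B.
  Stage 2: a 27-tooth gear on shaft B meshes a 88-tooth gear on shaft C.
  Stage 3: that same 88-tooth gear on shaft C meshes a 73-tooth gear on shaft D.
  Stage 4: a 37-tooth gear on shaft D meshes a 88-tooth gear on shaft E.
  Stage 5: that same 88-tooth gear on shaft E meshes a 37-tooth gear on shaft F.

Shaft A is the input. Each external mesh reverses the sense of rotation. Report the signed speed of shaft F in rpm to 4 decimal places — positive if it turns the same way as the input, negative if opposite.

-328.1858 rpm (opposite to input, |ω| = 328.1858 rpm)

Stage 1 [85T→82T]: ω = 856.0000×85/82 = 887.3171 rpm, dir flips to −; running = −887.3171
Stage 2 [27T→88T]: ω = 887.3171×27/88 = 272.2450 rpm, dir flips to +; running = +272.2450
Stage 3 [88T→73T]: ω = 272.2450×88/73 = 328.1858 rpm, dir flips to −; running = −328.1858
Stage 4 [37T→88T]: ω = 328.1858×37/88 = 137.9872 rpm, dir flips to +; running = +137.9872
Stage 5 [88T→37T]: ω = 137.9872×88/37 = 328.1858 rpm, dir flips to −; running = −328.1858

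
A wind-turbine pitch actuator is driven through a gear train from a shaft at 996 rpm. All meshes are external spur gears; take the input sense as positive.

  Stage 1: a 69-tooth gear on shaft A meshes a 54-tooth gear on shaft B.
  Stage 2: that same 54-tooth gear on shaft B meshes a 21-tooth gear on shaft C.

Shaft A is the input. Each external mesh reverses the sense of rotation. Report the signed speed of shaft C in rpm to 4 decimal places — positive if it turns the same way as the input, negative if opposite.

Stage 1 [69T→54T]: ω = 996.0000×69/54 = 1272.6667 rpm, dir flips to −; running = −1272.6667
Stage 2 [54T→21T]: ω = 1272.6667×54/21 = 3272.5714 rpm, dir flips to +; running = +3272.5714

+3272.5714 rpm (same as input, |ω| = 3272.5714 rpm)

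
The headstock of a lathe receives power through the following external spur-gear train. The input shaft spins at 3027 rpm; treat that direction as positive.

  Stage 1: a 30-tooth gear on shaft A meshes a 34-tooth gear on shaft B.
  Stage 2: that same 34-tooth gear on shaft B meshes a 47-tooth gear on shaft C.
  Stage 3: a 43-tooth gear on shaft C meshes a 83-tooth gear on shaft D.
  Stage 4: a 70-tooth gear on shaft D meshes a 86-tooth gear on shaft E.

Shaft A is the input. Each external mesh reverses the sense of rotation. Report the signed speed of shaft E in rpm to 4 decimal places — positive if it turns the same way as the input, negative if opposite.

+814.7526 rpm (same as input, |ω| = 814.7526 rpm)

Stage 1 [30T→34T]: ω = 3027.0000×30/34 = 2670.8824 rpm, dir flips to −; running = −2670.8824
Stage 2 [34T→47T]: ω = 2670.8824×34/47 = 1932.1277 rpm, dir flips to +; running = +1932.1277
Stage 3 [43T→83T]: ω = 1932.1277×43/83 = 1000.9818 rpm, dir flips to −; running = −1000.9818
Stage 4 [70T→86T]: ω = 1000.9818×70/86 = 814.7526 rpm, dir flips to +; running = +814.7526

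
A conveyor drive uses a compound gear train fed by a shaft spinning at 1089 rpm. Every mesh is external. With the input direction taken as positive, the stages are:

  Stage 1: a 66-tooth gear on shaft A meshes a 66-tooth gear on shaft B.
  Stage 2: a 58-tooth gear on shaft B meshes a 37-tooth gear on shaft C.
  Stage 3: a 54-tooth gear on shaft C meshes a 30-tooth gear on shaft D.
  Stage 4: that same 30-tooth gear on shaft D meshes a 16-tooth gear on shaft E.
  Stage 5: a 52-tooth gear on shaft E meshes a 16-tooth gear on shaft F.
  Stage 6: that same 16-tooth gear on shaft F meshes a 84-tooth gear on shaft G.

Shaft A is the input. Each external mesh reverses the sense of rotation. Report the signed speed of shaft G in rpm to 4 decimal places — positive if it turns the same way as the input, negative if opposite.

Stage 1 [66T→66T]: ω = 1089.0000×66/66 = 1089.0000 rpm, dir flips to −; running = −1089.0000
Stage 2 [58T→37T]: ω = 1089.0000×58/37 = 1707.0811 rpm, dir flips to +; running = +1707.0811
Stage 3 [54T→30T]: ω = 1707.0811×54/30 = 3072.7459 rpm, dir flips to −; running = −3072.7459
Stage 4 [30T→16T]: ω = 3072.7459×30/16 = 5761.3986 rpm, dir flips to +; running = +5761.3986
Stage 5 [52T→16T]: ω = 5761.3986×52/16 = 18724.5456 rpm, dir flips to −; running = −18724.5456
Stage 6 [16T→84T]: ω = 18724.5456×16/84 = 3566.5801 rpm, dir flips to +; running = +3566.5801

+3566.5801 rpm (same as input, |ω| = 3566.5801 rpm)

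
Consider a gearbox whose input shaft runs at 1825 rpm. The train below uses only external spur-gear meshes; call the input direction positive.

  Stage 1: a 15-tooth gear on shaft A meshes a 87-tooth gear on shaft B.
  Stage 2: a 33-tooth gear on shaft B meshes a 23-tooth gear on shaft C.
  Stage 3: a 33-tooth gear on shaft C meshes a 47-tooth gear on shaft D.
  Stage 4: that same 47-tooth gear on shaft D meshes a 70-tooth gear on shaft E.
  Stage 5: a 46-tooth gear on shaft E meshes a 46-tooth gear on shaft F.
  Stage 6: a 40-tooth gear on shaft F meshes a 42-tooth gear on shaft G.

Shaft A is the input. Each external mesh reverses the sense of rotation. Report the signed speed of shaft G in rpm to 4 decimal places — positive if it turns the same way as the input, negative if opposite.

+202.6971 rpm (same as input, |ω| = 202.6971 rpm)

Stage 1 [15T→87T]: ω = 1825.0000×15/87 = 314.6552 rpm, dir flips to −; running = −314.6552
Stage 2 [33T→23T]: ω = 314.6552×33/23 = 451.4618 rpm, dir flips to +; running = +451.4618
Stage 3 [33T→47T]: ω = 451.4618×33/47 = 316.9838 rpm, dir flips to −; running = −316.9838
Stage 4 [47T→70T]: ω = 316.9838×47/70 = 212.8320 rpm, dir flips to +; running = +212.8320
Stage 5 [46T→46T]: ω = 212.8320×46/46 = 212.8320 rpm, dir flips to −; running = −212.8320
Stage 6 [40T→42T]: ω = 212.8320×40/42 = 202.6971 rpm, dir flips to +; running = +202.6971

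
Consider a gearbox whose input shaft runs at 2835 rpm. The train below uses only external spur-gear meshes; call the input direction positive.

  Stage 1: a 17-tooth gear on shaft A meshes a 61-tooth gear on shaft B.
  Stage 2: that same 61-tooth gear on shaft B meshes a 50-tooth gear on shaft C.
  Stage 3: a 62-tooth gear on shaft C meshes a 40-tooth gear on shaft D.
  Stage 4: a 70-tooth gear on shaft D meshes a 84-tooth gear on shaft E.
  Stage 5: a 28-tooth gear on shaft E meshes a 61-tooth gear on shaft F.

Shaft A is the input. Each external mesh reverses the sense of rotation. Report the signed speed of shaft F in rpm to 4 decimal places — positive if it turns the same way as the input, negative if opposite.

Stage 1 [17T→61T]: ω = 2835.0000×17/61 = 790.0820 rpm, dir flips to −; running = −790.0820
Stage 2 [61T→50T]: ω = 790.0820×61/50 = 963.9000 rpm, dir flips to +; running = +963.9000
Stage 3 [62T→40T]: ω = 963.9000×62/40 = 1494.0450 rpm, dir flips to −; running = −1494.0450
Stage 4 [70T→84T]: ω = 1494.0450×70/84 = 1245.0375 rpm, dir flips to +; running = +1245.0375
Stage 5 [28T→61T]: ω = 1245.0375×28/61 = 571.4926 rpm, dir flips to −; running = −571.4926

-571.4926 rpm (opposite to input, |ω| = 571.4926 rpm)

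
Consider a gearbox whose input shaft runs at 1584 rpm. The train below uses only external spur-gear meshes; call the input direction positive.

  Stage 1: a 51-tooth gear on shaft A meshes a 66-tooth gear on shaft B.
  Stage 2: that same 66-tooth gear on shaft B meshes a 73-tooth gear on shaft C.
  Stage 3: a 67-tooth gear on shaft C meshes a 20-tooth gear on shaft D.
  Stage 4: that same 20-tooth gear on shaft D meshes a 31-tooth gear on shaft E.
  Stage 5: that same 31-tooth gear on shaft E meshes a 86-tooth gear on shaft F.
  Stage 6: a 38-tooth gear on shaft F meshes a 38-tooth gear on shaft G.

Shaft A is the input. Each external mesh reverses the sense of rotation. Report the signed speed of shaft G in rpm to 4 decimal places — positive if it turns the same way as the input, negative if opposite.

Stage 1 [51T→66T]: ω = 1584.0000×51/66 = 1224.0000 rpm, dir flips to −; running = −1224.0000
Stage 2 [66T→73T]: ω = 1224.0000×66/73 = 1106.6301 rpm, dir flips to +; running = +1106.6301
Stage 3 [67T→20T]: ω = 1106.6301×67/20 = 3707.2110 rpm, dir flips to −; running = −3707.2110
Stage 4 [20T→31T]: ω = 3707.2110×20/31 = 2391.7490 rpm, dir flips to +; running = +2391.7490
Stage 5 [31T→86T]: ω = 2391.7490×31/86 = 862.1421 rpm, dir flips to −; running = −862.1421
Stage 6 [38T→38T]: ω = 862.1421×38/38 = 862.1421 rpm, dir flips to +; running = +862.1421

+862.1421 rpm (same as input, |ω| = 862.1421 rpm)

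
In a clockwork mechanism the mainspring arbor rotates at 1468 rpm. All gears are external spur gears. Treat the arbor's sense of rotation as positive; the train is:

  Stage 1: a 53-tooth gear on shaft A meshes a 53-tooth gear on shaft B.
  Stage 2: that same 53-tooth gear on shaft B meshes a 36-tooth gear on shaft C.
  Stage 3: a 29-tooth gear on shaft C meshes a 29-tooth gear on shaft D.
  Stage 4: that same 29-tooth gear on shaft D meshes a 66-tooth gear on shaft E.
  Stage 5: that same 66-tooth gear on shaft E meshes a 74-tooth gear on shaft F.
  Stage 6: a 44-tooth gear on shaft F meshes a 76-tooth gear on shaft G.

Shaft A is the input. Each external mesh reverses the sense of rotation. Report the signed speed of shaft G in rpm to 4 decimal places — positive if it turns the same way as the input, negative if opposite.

+490.3484 rpm (same as input, |ω| = 490.3484 rpm)

Stage 1 [53T→53T]: ω = 1468.0000×53/53 = 1468.0000 rpm, dir flips to −; running = −1468.0000
Stage 2 [53T→36T]: ω = 1468.0000×53/36 = 2161.2222 rpm, dir flips to +; running = +2161.2222
Stage 3 [29T→29T]: ω = 2161.2222×29/29 = 2161.2222 rpm, dir flips to −; running = −2161.2222
Stage 4 [29T→66T]: ω = 2161.2222×29/66 = 949.6279 rpm, dir flips to +; running = +949.6279
Stage 5 [66T→74T]: ω = 949.6279×66/74 = 846.9655 rpm, dir flips to −; running = −846.9655
Stage 6 [44T→76T]: ω = 846.9655×44/76 = 490.3484 rpm, dir flips to +; running = +490.3484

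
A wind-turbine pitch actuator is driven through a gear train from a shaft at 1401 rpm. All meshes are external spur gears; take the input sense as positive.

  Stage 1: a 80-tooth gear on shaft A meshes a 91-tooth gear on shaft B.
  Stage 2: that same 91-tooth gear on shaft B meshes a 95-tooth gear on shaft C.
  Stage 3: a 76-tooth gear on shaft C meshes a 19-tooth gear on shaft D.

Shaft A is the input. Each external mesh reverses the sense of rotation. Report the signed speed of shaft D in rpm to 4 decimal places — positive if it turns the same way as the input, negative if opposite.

Stage 1 [80T→91T]: ω = 1401.0000×80/91 = 1231.6484 rpm, dir flips to −; running = −1231.6484
Stage 2 [91T→95T]: ω = 1231.6484×91/95 = 1179.7895 rpm, dir flips to +; running = +1179.7895
Stage 3 [76T→19T]: ω = 1179.7895×76/19 = 4719.1579 rpm, dir flips to −; running = −4719.1579

-4719.1579 rpm (opposite to input, |ω| = 4719.1579 rpm)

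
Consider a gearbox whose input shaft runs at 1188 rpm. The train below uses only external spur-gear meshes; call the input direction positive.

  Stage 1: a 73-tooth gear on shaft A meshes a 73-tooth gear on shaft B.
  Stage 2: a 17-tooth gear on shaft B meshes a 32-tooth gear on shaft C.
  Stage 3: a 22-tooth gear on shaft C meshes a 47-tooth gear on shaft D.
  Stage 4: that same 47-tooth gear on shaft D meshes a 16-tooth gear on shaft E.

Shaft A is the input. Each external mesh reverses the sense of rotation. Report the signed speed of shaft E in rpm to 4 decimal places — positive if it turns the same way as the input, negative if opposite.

+867.7969 rpm (same as input, |ω| = 867.7969 rpm)

Stage 1 [73T→73T]: ω = 1188.0000×73/73 = 1188.0000 rpm, dir flips to −; running = −1188.0000
Stage 2 [17T→32T]: ω = 1188.0000×17/32 = 631.1250 rpm, dir flips to +; running = +631.1250
Stage 3 [22T→47T]: ω = 631.1250×22/47 = 295.4202 rpm, dir flips to −; running = −295.4202
Stage 4 [47T→16T]: ω = 295.4202×47/16 = 867.7969 rpm, dir flips to +; running = +867.7969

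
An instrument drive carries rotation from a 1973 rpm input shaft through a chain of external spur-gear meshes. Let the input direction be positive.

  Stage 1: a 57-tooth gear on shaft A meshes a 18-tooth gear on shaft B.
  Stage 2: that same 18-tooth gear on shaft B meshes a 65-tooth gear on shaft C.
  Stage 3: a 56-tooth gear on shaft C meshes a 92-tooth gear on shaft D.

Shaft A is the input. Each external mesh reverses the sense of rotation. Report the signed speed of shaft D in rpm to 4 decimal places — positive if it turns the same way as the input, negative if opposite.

-1053.1465 rpm (opposite to input, |ω| = 1053.1465 rpm)

Stage 1 [57T→18T]: ω = 1973.0000×57/18 = 6247.8333 rpm, dir flips to −; running = −6247.8333
Stage 2 [18T→65T]: ω = 6247.8333×18/65 = 1730.1692 rpm, dir flips to +; running = +1730.1692
Stage 3 [56T→92T]: ω = 1730.1692×56/92 = 1053.1465 rpm, dir flips to −; running = −1053.1465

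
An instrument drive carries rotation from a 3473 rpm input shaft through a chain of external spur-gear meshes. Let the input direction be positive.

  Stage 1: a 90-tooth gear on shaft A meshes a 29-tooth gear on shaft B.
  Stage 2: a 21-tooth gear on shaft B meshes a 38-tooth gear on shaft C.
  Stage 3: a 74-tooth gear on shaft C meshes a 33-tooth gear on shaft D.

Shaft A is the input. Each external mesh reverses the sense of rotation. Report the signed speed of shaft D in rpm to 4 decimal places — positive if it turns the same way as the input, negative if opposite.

Stage 1 [90T→29T]: ω = 3473.0000×90/29 = 10778.2759 rpm, dir flips to −; running = −10778.2759
Stage 2 [21T→38T]: ω = 10778.2759×21/38 = 5956.4156 rpm, dir flips to +; running = +5956.4156
Stage 3 [74T→33T]: ω = 5956.4156×74/33 = 13356.8108 rpm, dir flips to −; running = −13356.8108

-13356.8108 rpm (opposite to input, |ω| = 13356.8108 rpm)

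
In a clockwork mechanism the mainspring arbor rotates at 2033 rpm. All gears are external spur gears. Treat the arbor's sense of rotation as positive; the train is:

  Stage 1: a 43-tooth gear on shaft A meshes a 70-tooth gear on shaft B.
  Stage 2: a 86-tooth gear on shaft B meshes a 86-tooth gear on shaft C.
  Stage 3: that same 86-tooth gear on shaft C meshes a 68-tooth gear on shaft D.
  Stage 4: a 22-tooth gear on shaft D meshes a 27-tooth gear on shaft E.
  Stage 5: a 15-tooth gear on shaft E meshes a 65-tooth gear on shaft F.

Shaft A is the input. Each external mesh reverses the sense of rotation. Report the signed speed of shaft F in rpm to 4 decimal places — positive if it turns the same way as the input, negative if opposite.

Stage 1 [43T→70T]: ω = 2033.0000×43/70 = 1248.8429 rpm, dir flips to −; running = −1248.8429
Stage 2 [86T→86T]: ω = 1248.8429×86/86 = 1248.8429 rpm, dir flips to +; running = +1248.8429
Stage 3 [86T→68T]: ω = 1248.8429×86/68 = 1579.4189 rpm, dir flips to −; running = −1579.4189
Stage 4 [22T→27T]: ω = 1579.4189×22/27 = 1286.9339 rpm, dir flips to +; running = +1286.9339
Stage 5 [15T→65T]: ω = 1286.9339×15/65 = 296.9848 rpm, dir flips to −; running = −296.9848

-296.9848 rpm (opposite to input, |ω| = 296.9848 rpm)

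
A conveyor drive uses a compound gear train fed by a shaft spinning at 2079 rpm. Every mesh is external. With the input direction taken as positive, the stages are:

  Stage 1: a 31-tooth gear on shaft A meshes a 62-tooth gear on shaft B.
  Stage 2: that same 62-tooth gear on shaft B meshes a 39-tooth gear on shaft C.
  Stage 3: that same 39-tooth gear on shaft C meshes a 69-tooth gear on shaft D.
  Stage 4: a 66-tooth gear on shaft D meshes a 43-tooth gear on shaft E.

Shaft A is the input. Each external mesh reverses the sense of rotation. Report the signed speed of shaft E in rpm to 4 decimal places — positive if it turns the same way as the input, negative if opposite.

Stage 1 [31T→62T]: ω = 2079.0000×31/62 = 1039.5000 rpm, dir flips to −; running = −1039.5000
Stage 2 [62T→39T]: ω = 1039.5000×62/39 = 1652.5385 rpm, dir flips to +; running = +1652.5385
Stage 3 [39T→69T]: ω = 1652.5385×39/69 = 934.0435 rpm, dir flips to −; running = −934.0435
Stage 4 [66T→43T]: ω = 934.0435×66/43 = 1433.6481 rpm, dir flips to +; running = +1433.6481

+1433.6481 rpm (same as input, |ω| = 1433.6481 rpm)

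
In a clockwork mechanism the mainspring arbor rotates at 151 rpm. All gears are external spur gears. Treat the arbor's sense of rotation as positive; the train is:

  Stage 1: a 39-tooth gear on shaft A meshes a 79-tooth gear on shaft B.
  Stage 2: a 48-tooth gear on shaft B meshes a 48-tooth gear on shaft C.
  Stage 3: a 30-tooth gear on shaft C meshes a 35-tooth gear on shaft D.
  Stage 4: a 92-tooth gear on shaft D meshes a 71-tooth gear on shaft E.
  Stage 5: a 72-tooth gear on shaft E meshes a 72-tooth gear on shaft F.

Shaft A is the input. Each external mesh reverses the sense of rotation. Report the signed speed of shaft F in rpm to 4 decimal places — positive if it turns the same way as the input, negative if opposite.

-82.7937 rpm (opposite to input, |ω| = 82.7937 rpm)

Stage 1 [39T→79T]: ω = 151.0000×39/79 = 74.5443 rpm, dir flips to −; running = −74.5443
Stage 2 [48T→48T]: ω = 74.5443×48/48 = 74.5443 rpm, dir flips to +; running = +74.5443
Stage 3 [30T→35T]: ω = 74.5443×30/35 = 63.8951 rpm, dir flips to −; running = −63.8951
Stage 4 [92T→71T]: ω = 63.8951×92/71 = 82.7937 rpm, dir flips to +; running = +82.7937
Stage 5 [72T→72T]: ω = 82.7937×72/72 = 82.7937 rpm, dir flips to −; running = −82.7937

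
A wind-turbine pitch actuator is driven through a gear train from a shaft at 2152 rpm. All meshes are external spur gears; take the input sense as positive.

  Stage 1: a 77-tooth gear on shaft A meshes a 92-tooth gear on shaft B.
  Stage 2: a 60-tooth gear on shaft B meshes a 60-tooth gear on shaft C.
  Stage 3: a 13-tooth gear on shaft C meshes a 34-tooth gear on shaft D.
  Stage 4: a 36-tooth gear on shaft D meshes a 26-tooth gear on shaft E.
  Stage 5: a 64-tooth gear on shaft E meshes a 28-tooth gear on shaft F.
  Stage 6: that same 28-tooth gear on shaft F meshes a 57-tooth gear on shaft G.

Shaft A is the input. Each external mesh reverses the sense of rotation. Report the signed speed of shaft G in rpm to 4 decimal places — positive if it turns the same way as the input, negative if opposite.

Stage 1 [77T→92T]: ω = 2152.0000×77/92 = 1801.1304 rpm, dir flips to −; running = −1801.1304
Stage 2 [60T→60T]: ω = 1801.1304×60/60 = 1801.1304 rpm, dir flips to +; running = +1801.1304
Stage 3 [13T→34T]: ω = 1801.1304×13/34 = 688.6675 rpm, dir flips to −; running = −688.6675
Stage 4 [36T→26T]: ω = 688.6675×36/26 = 953.5396 rpm, dir flips to +; running = +953.5396
Stage 5 [64T→28T]: ω = 953.5396×64/28 = 2179.5192 rpm, dir flips to −; running = −2179.5192
Stage 6 [28T→57T]: ω = 2179.5192×28/57 = 1070.6410 rpm, dir flips to +; running = +1070.6410

+1070.6410 rpm (same as input, |ω| = 1070.6410 rpm)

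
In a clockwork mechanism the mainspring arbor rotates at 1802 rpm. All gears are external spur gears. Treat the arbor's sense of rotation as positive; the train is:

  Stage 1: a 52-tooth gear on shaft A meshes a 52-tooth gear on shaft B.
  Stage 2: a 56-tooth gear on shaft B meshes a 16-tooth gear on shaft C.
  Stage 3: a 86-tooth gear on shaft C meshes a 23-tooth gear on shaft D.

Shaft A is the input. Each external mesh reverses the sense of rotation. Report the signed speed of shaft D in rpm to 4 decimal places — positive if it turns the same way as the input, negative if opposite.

-23582.6957 rpm (opposite to input, |ω| = 23582.6957 rpm)

Stage 1 [52T→52T]: ω = 1802.0000×52/52 = 1802.0000 rpm, dir flips to −; running = −1802.0000
Stage 2 [56T→16T]: ω = 1802.0000×56/16 = 6307.0000 rpm, dir flips to +; running = +6307.0000
Stage 3 [86T→23T]: ω = 6307.0000×86/23 = 23582.6957 rpm, dir flips to −; running = −23582.6957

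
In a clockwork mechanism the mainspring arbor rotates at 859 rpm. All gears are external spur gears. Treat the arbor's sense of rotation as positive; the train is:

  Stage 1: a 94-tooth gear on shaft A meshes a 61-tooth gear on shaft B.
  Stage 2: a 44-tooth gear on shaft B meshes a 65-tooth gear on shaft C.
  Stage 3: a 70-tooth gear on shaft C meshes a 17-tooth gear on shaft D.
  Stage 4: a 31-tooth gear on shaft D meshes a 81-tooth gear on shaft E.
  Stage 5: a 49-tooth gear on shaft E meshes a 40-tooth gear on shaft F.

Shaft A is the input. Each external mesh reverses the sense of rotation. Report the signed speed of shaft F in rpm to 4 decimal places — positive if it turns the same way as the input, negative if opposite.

-1729.7860 rpm (opposite to input, |ω| = 1729.7860 rpm)

Stage 1 [94T→61T]: ω = 859.0000×94/61 = 1323.7049 rpm, dir flips to −; running = −1323.7049
Stage 2 [44T→65T]: ω = 1323.7049×44/65 = 896.0464 rpm, dir flips to +; running = +896.0464
Stage 3 [70T→17T]: ω = 896.0464×70/17 = 3689.6028 rpm, dir flips to −; running = −3689.6028
Stage 4 [31T→81T]: ω = 3689.6028×31/81 = 1412.0702 rpm, dir flips to +; running = +1412.0702
Stage 5 [49T→40T]: ω = 1412.0702×49/40 = 1729.7860 rpm, dir flips to −; running = −1729.7860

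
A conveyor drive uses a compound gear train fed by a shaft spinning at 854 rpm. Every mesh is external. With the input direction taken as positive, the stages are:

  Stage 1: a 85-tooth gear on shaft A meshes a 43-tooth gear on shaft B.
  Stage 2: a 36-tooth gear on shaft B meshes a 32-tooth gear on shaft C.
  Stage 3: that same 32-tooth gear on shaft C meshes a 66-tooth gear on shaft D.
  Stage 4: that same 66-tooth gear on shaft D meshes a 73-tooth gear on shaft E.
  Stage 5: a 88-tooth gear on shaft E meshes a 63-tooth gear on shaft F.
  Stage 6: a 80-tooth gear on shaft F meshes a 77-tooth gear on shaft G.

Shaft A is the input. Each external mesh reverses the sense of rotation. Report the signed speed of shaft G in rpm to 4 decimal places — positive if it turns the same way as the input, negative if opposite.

Stage 1 [85T→43T]: ω = 854.0000×85/43 = 1688.1395 rpm, dir flips to −; running = −1688.1395
Stage 2 [36T→32T]: ω = 1688.1395×36/32 = 1899.1570 rpm, dir flips to +; running = +1899.1570
Stage 3 [32T→66T]: ω = 1899.1570×32/66 = 920.8034 rpm, dir flips to −; running = −920.8034
Stage 4 [66T→73T]: ω = 920.8034×66/73 = 832.5072 rpm, dir flips to +; running = +832.5072
Stage 5 [88T→63T]: ω = 832.5072×88/63 = 1162.8672 rpm, dir flips to −; running = −1162.8672
Stage 6 [80T→77T]: ω = 1162.8672×80/77 = 1208.1737 rpm, dir flips to +; running = +1208.1737

+1208.1737 rpm (same as input, |ω| = 1208.1737 rpm)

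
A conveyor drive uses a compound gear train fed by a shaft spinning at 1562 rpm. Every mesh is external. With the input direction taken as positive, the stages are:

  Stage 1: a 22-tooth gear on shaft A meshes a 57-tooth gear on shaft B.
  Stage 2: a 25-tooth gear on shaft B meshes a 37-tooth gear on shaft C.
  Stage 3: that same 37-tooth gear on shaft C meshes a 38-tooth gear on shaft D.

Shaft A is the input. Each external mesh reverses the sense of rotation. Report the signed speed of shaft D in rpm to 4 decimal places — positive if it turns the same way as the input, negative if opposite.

-396.6297 rpm (opposite to input, |ω| = 396.6297 rpm)

Stage 1 [22T→57T]: ω = 1562.0000×22/57 = 602.8772 rpm, dir flips to −; running = −602.8772
Stage 2 [25T→37T]: ω = 602.8772×25/37 = 407.3495 rpm, dir flips to +; running = +407.3495
Stage 3 [37T→38T]: ω = 407.3495×37/38 = 396.6297 rpm, dir flips to −; running = −396.6297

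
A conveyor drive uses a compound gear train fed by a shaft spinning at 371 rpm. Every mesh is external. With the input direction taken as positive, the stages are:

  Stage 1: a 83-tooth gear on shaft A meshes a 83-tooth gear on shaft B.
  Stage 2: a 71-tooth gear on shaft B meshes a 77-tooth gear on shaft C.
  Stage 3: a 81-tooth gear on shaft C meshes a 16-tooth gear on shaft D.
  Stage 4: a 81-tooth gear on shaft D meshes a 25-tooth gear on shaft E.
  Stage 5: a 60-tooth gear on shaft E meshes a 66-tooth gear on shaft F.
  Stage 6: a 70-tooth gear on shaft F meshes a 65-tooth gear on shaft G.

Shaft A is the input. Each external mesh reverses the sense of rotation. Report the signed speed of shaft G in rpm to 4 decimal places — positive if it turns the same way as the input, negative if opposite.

Stage 1 [83T→83T]: ω = 371.0000×83/83 = 371.0000 rpm, dir flips to −; running = −371.0000
Stage 2 [71T→77T]: ω = 371.0000×71/77 = 342.0909 rpm, dir flips to +; running = +342.0909
Stage 3 [81T→16T]: ω = 342.0909×81/16 = 1731.8352 rpm, dir flips to −; running = −1731.8352
Stage 4 [81T→25T]: ω = 1731.8352×81/25 = 5611.1461 rpm, dir flips to +; running = +5611.1461
Stage 5 [60T→66T]: ω = 5611.1461×60/66 = 5101.0419 rpm, dir flips to −; running = −5101.0419
Stage 6 [70T→65T]: ω = 5101.0419×70/65 = 5493.4298 rpm, dir flips to +; running = +5493.4298

+5493.4298 rpm (same as input, |ω| = 5493.4298 rpm)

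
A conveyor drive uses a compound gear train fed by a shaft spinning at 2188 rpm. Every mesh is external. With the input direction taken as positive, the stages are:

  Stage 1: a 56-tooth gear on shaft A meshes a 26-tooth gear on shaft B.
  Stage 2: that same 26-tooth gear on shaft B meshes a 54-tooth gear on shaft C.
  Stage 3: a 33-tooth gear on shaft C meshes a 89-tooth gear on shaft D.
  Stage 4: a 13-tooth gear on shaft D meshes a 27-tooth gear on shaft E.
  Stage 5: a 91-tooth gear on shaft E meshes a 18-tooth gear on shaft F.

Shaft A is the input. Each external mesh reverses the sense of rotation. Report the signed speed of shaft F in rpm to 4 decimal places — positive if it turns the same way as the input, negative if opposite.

-2047.9247 rpm (opposite to input, |ω| = 2047.9247 rpm)

Stage 1 [56T→26T]: ω = 2188.0000×56/26 = 4712.6154 rpm, dir flips to −; running = −4712.6154
Stage 2 [26T→54T]: ω = 4712.6154×26/54 = 2269.0370 rpm, dir flips to +; running = +2269.0370
Stage 3 [33T→89T]: ω = 2269.0370×33/89 = 841.3283 rpm, dir flips to −; running = −841.3283
Stage 4 [13T→27T]: ω = 841.3283×13/27 = 405.0840 rpm, dir flips to +; running = +405.0840
Stage 5 [91T→18T]: ω = 405.0840×91/18 = 2047.9247 rpm, dir flips to −; running = −2047.9247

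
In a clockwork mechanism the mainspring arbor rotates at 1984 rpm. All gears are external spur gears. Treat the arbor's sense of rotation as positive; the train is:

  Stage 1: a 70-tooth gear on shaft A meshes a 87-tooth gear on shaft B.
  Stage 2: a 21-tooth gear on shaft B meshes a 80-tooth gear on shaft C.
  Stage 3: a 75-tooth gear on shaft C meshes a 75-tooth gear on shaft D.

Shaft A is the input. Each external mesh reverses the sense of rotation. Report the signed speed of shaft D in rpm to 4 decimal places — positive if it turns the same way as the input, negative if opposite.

Stage 1 [70T→87T]: ω = 1984.0000×70/87 = 1596.3218 rpm, dir flips to −; running = −1596.3218
Stage 2 [21T→80T]: ω = 1596.3218×21/80 = 419.0345 rpm, dir flips to +; running = +419.0345
Stage 3 [75T→75T]: ω = 419.0345×75/75 = 419.0345 rpm, dir flips to −; running = −419.0345

-419.0345 rpm (opposite to input, |ω| = 419.0345 rpm)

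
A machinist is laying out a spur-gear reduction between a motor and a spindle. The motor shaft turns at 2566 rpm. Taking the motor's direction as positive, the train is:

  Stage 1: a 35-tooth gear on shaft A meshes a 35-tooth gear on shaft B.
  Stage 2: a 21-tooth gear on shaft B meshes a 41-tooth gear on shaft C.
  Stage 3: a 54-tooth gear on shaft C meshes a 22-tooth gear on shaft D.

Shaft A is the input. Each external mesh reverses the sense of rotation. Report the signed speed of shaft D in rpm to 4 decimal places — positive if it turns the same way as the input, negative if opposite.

-3225.9911 rpm (opposite to input, |ω| = 3225.9911 rpm)

Stage 1 [35T→35T]: ω = 2566.0000×35/35 = 2566.0000 rpm, dir flips to −; running = −2566.0000
Stage 2 [21T→41T]: ω = 2566.0000×21/41 = 1314.2927 rpm, dir flips to +; running = +1314.2927
Stage 3 [54T→22T]: ω = 1314.2927×54/22 = 3225.9911 rpm, dir flips to −; running = −3225.9911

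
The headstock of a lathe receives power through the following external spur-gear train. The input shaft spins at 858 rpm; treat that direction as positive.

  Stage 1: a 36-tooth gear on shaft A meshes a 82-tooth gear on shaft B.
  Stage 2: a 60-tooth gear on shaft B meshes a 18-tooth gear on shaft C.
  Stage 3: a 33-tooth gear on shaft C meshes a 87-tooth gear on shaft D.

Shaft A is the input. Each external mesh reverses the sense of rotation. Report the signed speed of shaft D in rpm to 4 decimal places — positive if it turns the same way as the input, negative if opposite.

-476.2658 rpm (opposite to input, |ω| = 476.2658 rpm)

Stage 1 [36T→82T]: ω = 858.0000×36/82 = 376.6829 rpm, dir flips to −; running = −376.6829
Stage 2 [60T→18T]: ω = 376.6829×60/18 = 1255.6098 rpm, dir flips to +; running = +1255.6098
Stage 3 [33T→87T]: ω = 1255.6098×33/87 = 476.2658 rpm, dir flips to −; running = −476.2658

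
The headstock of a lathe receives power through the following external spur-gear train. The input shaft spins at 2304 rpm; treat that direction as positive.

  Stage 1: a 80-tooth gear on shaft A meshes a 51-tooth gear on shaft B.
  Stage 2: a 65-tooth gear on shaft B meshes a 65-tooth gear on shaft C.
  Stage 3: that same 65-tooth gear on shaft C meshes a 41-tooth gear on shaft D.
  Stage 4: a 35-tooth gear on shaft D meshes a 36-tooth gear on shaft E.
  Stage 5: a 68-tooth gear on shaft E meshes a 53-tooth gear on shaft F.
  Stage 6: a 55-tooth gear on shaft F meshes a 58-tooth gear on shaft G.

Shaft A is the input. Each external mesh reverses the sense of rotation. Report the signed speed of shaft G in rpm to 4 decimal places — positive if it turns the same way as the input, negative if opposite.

Stage 1 [80T→51T]: ω = 2304.0000×80/51 = 3614.1176 rpm, dir flips to −; running = −3614.1176
Stage 2 [65T→65T]: ω = 3614.1176×65/65 = 3614.1176 rpm, dir flips to +; running = +3614.1176
Stage 3 [65T→41T]: ω = 3614.1176×65/41 = 5729.6987 rpm, dir flips to −; running = −5729.6987
Stage 4 [35T→36T]: ω = 5729.6987×35/36 = 5570.5404 rpm, dir flips to +; running = +5570.5404
Stage 5 [68T→53T]: ω = 5570.5404×68/53 = 7147.1085 rpm, dir flips to −; running = −7147.1085
Stage 6 [55T→58T]: ω = 7147.1085×55/58 = 6777.4304 rpm, dir flips to +; running = +6777.4304

+6777.4304 rpm (same as input, |ω| = 6777.4304 rpm)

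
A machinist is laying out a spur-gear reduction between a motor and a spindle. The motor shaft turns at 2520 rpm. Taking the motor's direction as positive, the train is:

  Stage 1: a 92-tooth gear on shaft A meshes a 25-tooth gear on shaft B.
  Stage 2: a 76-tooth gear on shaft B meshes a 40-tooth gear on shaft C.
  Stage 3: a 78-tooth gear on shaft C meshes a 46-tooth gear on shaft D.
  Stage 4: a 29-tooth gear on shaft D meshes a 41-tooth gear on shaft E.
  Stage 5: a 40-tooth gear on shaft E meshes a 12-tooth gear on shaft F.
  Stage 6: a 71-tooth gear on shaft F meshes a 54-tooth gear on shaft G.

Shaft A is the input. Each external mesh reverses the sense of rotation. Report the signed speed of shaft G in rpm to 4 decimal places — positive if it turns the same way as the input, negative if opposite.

Stage 1 [92T→25T]: ω = 2520.0000×92/25 = 9273.6000 rpm, dir flips to −; running = −9273.6000
Stage 2 [76T→40T]: ω = 9273.6000×76/40 = 17619.8400 rpm, dir flips to +; running = +17619.8400
Stage 3 [78T→46T]: ω = 17619.8400×78/46 = 29877.1200 rpm, dir flips to −; running = −29877.1200
Stage 4 [29T→41T]: ω = 29877.1200×29/41 = 21132.5971 rpm, dir flips to +; running = +21132.5971
Stage 5 [40T→12T]: ω = 21132.5971×40/12 = 70441.9902 rpm, dir flips to −; running = −70441.9902
Stage 6 [71T→54T]: ω = 70441.9902×71/54 = 92618.1724 rpm, dir flips to +; running = +92618.1724

+92618.1724 rpm (same as input, |ω| = 92618.1724 rpm)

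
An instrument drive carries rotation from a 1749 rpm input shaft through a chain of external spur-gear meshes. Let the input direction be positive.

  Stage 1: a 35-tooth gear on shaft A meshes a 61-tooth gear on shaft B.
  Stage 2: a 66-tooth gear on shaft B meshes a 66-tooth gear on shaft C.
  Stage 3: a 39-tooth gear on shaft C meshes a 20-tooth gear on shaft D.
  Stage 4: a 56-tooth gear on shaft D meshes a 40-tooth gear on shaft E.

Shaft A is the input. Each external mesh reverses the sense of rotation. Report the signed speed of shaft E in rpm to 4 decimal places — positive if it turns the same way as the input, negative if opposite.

+2739.6221 rpm (same as input, |ω| = 2739.6221 rpm)

Stage 1 [35T→61T]: ω = 1749.0000×35/61 = 1003.5246 rpm, dir flips to −; running = −1003.5246
Stage 2 [66T→66T]: ω = 1003.5246×66/66 = 1003.5246 rpm, dir flips to +; running = +1003.5246
Stage 3 [39T→20T]: ω = 1003.5246×39/20 = 1956.8730 rpm, dir flips to −; running = −1956.8730
Stage 4 [56T→40T]: ω = 1956.8730×56/40 = 2739.6221 rpm, dir flips to +; running = +2739.6221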